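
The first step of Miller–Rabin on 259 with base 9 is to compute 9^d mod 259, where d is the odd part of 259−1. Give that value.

259 − 1 = 258 = 2^1 · 129, so d = 129.
9^1 ≡ 9 (mod 259)
9^2 ≡ 9^2 = 81 ≡ 81 (mod 259)
9^4 ≡ 81^2 = 6561 ≡ 86 (mod 259)
9^8 ≡ 86^2 = 7396 ≡ 144 (mod 259)
9^16 ≡ 144^2 = 20736 ≡ 16 (mod 259)
9^32 ≡ 16^2 = 256 ≡ 256 (mod 259)
9^64 ≡ 256^2 = 65536 ≡ 9 (mod 259)
9^128 ≡ 9^2 = 81 ≡ 81 (mod 259)
129 = 128 + 1 in binary powers of 2.
So 9^129 ≡ 81 · 9 ≡ 211 (mod 259).
Squaring chain: 211; never reaches −1, so base 9 is a Miller–Rabin witness that 259 is composite.

211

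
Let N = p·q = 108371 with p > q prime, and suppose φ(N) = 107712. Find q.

307

φ(n) = (p−1)(q−1) = n − (p+q) + 1, so p + q = 108371 − 107712 + 1 = 660.
p and q are the roots of t² − 660t + 108371 = 0.
Discriminant: 660² − 4·108371 = 435600 − 433484 = 2116; √2116 = 46.
q = (660 − 46)/2 = 307, p = (660 + 46)/2 = 353.
Check: 307 · 353 = 108371.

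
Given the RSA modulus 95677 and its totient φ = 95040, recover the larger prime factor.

φ(n) = (p−1)(q−1) = n − (p+q) + 1, so p + q = 95677 − 95040 + 1 = 638.
p and q are the roots of t² − 638t + 95677 = 0.
Discriminant: 638² − 4·95677 = 407044 − 382708 = 24336; √24336 = 156.
q = (638 − 156)/2 = 241, p = (638 + 156)/2 = 397.
Check: 241 · 397 = 95677.

397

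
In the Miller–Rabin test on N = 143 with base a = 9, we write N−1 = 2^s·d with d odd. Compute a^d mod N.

42

143 − 1 = 142 = 2^1 · 71, so d = 71.
9^1 ≡ 9 (mod 143)
9^2 ≡ 9^2 = 81 ≡ 81 (mod 143)
9^4 ≡ 81^2 = 6561 ≡ 126 (mod 143)
9^8 ≡ 126^2 = 15876 ≡ 3 (mod 143)
9^16 ≡ 3^2 = 9 ≡ 9 (mod 143)
9^32 ≡ 9^2 = 81 ≡ 81 (mod 143)
9^64 ≡ 81^2 = 6561 ≡ 126 (mod 143)
71 = 64 + 4 + 2 + 1 in binary powers of 2.
So 9^71 ≡ 126 · 126 · 81 · 9 ≡ 42 (mod 143).
Squaring chain: 42; never reaches −1, so base 9 is a Miller–Rabin witness that 143 is composite.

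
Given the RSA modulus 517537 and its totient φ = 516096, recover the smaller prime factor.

φ(n) = (p−1)(q−1) = n − (p+q) + 1, so p + q = 517537 − 516096 + 1 = 1442.
p and q are the roots of t² − 1442t + 517537 = 0.
Discriminant: 1442² − 4·517537 = 2079364 − 2070148 = 9216; √9216 = 96.
q = (1442 − 96)/2 = 673, p = (1442 + 96)/2 = 769.
Check: 673 · 769 = 517537.

673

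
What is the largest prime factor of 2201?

71

2201 = 31 · 71
71 is prime.
So 2201 = 31 · 71; the largest prime factor is 71.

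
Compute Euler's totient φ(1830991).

Factor: 1830991 = 53 · 179 · 193.
φ(1830991) = (53−1) · (179−1) · (193−1) = 52 · 178 · 192 = 1777152.

1777152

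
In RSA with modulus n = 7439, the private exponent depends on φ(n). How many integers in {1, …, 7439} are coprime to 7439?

Factor: 7439 = 43 · 173.
φ(7439) = (43−1) · (173−1) = 42 · 172 = 7224.

7224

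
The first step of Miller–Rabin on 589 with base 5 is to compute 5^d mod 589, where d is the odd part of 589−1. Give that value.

589 − 1 = 588 = 2^2 · 147, so d = 147.
5^1 ≡ 5 (mod 589)
5^2 ≡ 5^2 = 25 ≡ 25 (mod 589)
5^4 ≡ 25^2 = 625 ≡ 36 (mod 589)
5^8 ≡ 36^2 = 1296 ≡ 118 (mod 589)
5^16 ≡ 118^2 = 13924 ≡ 377 (mod 589)
5^32 ≡ 377^2 = 142129 ≡ 180 (mod 589)
5^64 ≡ 180^2 = 32400 ≡ 5 (mod 589)
5^128 ≡ 5^2 = 25 ≡ 25 (mod 589)
147 = 128 + 16 + 2 + 1 in binary powers of 2.
So 5^147 ≡ 25 · 377 · 25 · 5 ≡ 125 (mod 589).
Squaring chain: 125 → 311; never reaches −1, so base 5 is a Miller–Rabin witness that 589 is composite.

125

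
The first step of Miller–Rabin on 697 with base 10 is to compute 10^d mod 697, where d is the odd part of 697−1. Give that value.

697 − 1 = 696 = 2^3 · 87, so d = 87.
10^1 ≡ 10 (mod 697)
10^2 ≡ 10^2 = 100 ≡ 100 (mod 697)
10^4 ≡ 100^2 = 10000 ≡ 242 (mod 697)
10^8 ≡ 242^2 = 58564 ≡ 16 (mod 697)
10^16 ≡ 16^2 = 256 ≡ 256 (mod 697)
10^32 ≡ 256^2 = 65536 ≡ 18 (mod 697)
10^64 ≡ 18^2 = 324 ≡ 324 (mod 697)
87 = 64 + 16 + 4 + 2 + 1 in binary powers of 2.
So 10^87 ≡ 324 · 256 · 242 · 100 · 10 ≡ 141 (mod 697).
Squaring chain: 141 → 365 → 98; never reaches −1, so base 10 is a Miller–Rabin witness that 697 is composite.

141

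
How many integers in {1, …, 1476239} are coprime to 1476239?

1432600

Factor: 1476239 = 59 · 131 · 191.
φ(1476239) = (59−1) · (131−1) · (191−1) = 58 · 130 · 190 = 1432600.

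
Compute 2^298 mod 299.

2^1 ≡ 2 (mod 299)
2^2 ≡ 2^2 = 4 ≡ 4 (mod 299)
2^4 ≡ 4^2 = 16 ≡ 16 (mod 299)
2^8 ≡ 16^2 = 256 ≡ 256 (mod 299)
2^16 ≡ 256^2 = 65536 ≡ 55 (mod 299)
2^32 ≡ 55^2 = 3025 ≡ 35 (mod 299)
2^64 ≡ 35^2 = 1225 ≡ 29 (mod 299)
2^128 ≡ 29^2 = 841 ≡ 243 (mod 299)
2^256 ≡ 243^2 = 59049 ≡ 146 (mod 299)
298 = 256 + 32 + 8 + 2 in binary powers of 2.
So 2^298 ≡ 146 · 35 · 256 · 4 ≡ 140 (mod 299).
Since 140 ≠ 1, base 2 is a Fermat witness: 299 is composite.

140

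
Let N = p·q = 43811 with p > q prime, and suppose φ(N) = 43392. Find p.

227

φ(n) = (p−1)(q−1) = n − (p+q) + 1, so p + q = 43811 − 43392 + 1 = 420.
p and q are the roots of t² − 420t + 43811 = 0.
Discriminant: 420² − 4·43811 = 176400 − 175244 = 1156; √1156 = 34.
q = (420 − 34)/2 = 193, p = (420 + 34)/2 = 227.
Check: 193 · 227 = 43811.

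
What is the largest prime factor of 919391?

919391 = 11 · 83581
83581 = 19 · 4399
4399 = 53 · 83
83 is prime.
So 919391 = 11 · 19 · 53 · 83; the largest prime factor is 83.

83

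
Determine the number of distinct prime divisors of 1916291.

1916291 = 13^2 · 11339
11339 = 17 · 667
667 = 23 · 29
1916291 = 13^2 · 17 · 23 · 29, which has 4 distinct prime factors.

4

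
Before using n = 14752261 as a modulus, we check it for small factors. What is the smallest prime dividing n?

14752261 is odd.
Digit sum 28, not divisible by 3.
Ends in 1: not divisible by 5.
7: 14752261 = 7·2107465 + 6
11: 14752261 = 11·1341114 + 7
13: 14752261 = 13·1134789 + 4
17: 14752261 = 17·867780 + 1
19: 14752261 = 19·776434 + 15
23: 14752261 = 23·641402 + 15
29: 14752261 = 29·508698 + 19
31: 14752261 = 31·475879 + 12
37: 14752261 = 37·398709 + 28
41: 14752261 = 41·359811 + 10
43: 14752261 = 43·343075 + 36
47: 14752261 = 47·313877 + 42
53: 14752261 = 53·278344 + 29
59: 14752261 = 59·250038 + 19
61: 14752261 = 61·241840 + 21
67: 14752261 = 67·220183

67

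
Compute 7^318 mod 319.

7^1 ≡ 7 (mod 319)
7^2 ≡ 7^2 = 49 ≡ 49 (mod 319)
7^4 ≡ 49^2 = 2401 ≡ 168 (mod 319)
7^8 ≡ 168^2 = 28224 ≡ 152 (mod 319)
7^16 ≡ 152^2 = 23104 ≡ 136 (mod 319)
7^32 ≡ 136^2 = 18496 ≡ 313 (mod 319)
7^64 ≡ 313^2 = 97969 ≡ 36 (mod 319)
7^128 ≡ 36^2 = 1296 ≡ 20 (mod 319)
7^256 ≡ 20^2 = 400 ≡ 81 (mod 319)
318 = 256 + 32 + 16 + 8 + 4 + 2 in binary powers of 2.
So 7^318 ≡ 81 · 313 · 136 · 152 · 168 · 49 ≡ 53 (mod 319).
Since 53 ≠ 1, base 7 is a Fermat witness: 319 is composite.

53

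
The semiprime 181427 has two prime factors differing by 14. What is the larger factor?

Since p = q + 14, we have 181427 = q(q + 14), so q² + 14q − 181427 = 0.
Discriminant: 14² + 4·181427 = 196 + 725708 = 725904; √725904 = 852.
q = (−14 + 852)/2 = 419, and p = q + 14 = 433.
Check: 419 · 433 = 181427.

433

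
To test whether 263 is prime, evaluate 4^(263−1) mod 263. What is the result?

4^1 ≡ 4 (mod 263)
4^2 ≡ 4^2 = 16 ≡ 16 (mod 263)
4^4 ≡ 16^2 = 256 ≡ 256 (mod 263)
4^8 ≡ 256^2 = 65536 ≡ 49 (mod 263)
4^16 ≡ 49^2 = 2401 ≡ 34 (mod 263)
4^32 ≡ 34^2 = 1156 ≡ 104 (mod 263)
4^64 ≡ 104^2 = 10816 ≡ 33 (mod 263)
4^128 ≡ 33^2 = 1089 ≡ 37 (mod 263)
4^256 ≡ 37^2 = 1369 ≡ 54 (mod 263)
262 = 256 + 4 + 2 in binary powers of 2.
So 4^262 ≡ 54 · 256 · 16 ≡ 1 (mod 263).
Since the result is 1, base 4 gives no evidence that 263 is composite.

1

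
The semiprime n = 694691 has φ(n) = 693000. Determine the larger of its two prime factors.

991

φ(n) = (p−1)(q−1) = n − (p+q) + 1, so p + q = 694691 − 693000 + 1 = 1692.
p and q are the roots of t² − 1692t + 694691 = 0.
Discriminant: 1692² − 4·694691 = 2862864 − 2778764 = 84100; √84100 = 290.
q = (1692 − 290)/2 = 701, p = (1692 + 290)/2 = 991.
Check: 701 · 991 = 694691.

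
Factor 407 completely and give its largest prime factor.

407 = 11 · 37
37 is prime.
So 407 = 11 · 37; the largest prime factor is 37.

37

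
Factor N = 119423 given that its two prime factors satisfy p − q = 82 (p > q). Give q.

307

Since p = q + 82, we have 119423 = q(q + 82), so q² + 82q − 119423 = 0.
Discriminant: 82² + 4·119423 = 6724 + 477692 = 484416; √484416 = 696.
q = (−82 + 696)/2 = 307, and p = q + 82 = 389.
Check: 307 · 389 = 119423.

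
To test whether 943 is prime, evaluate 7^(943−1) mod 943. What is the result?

7^1 ≡ 7 (mod 943)
7^2 ≡ 7^2 = 49 ≡ 49 (mod 943)
7^4 ≡ 49^2 = 2401 ≡ 515 (mod 943)
7^8 ≡ 515^2 = 265225 ≡ 242 (mod 943)
7^16 ≡ 242^2 = 58564 ≡ 98 (mod 943)
7^32 ≡ 98^2 = 9604 ≡ 174 (mod 943)
7^64 ≡ 174^2 = 30276 ≡ 100 (mod 943)
7^128 ≡ 100^2 = 10000 ≡ 570 (mod 943)
7^256 ≡ 570^2 = 324900 ≡ 508 (mod 943)
7^512 ≡ 508^2 = 258064 ≡ 625 (mod 943)
942 = 512 + 256 + 128 + 32 + 8 + 4 + 2 in binary powers of 2.
So 7^942 ≡ 625 · 508 · 570 · 174 · 242 · 515 · 49 ≡ 156 (mod 943).
Since 156 ≠ 1, base 7 is a Fermat witness: 943 is composite.

156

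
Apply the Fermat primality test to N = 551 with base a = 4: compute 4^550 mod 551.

517

4^1 ≡ 4 (mod 551)
4^2 ≡ 4^2 = 16 ≡ 16 (mod 551)
4^4 ≡ 16^2 = 256 ≡ 256 (mod 551)
4^8 ≡ 256^2 = 65536 ≡ 518 (mod 551)
4^16 ≡ 518^2 = 268324 ≡ 538 (mod 551)
4^32 ≡ 538^2 = 289444 ≡ 169 (mod 551)
4^64 ≡ 169^2 = 28561 ≡ 460 (mod 551)
4^128 ≡ 460^2 = 211600 ≡ 16 (mod 551)
4^256 ≡ 16^2 = 256 ≡ 256 (mod 551)
4^512 ≡ 256^2 = 65536 ≡ 518 (mod 551)
550 = 512 + 32 + 4 + 2 in binary powers of 2.
So 4^550 ≡ 518 · 169 · 256 · 16 ≡ 517 (mod 551).
Since 517 ≠ 1, base 4 is a Fermat witness: 551 is composite.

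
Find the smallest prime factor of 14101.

14101 is odd.
Digit sum 7, not divisible by 3.
Ends in 1: not divisible by 5.
7: 14101 = 7·2014 + 3
11: 14101 = 11·1281 + 10
13: 14101 = 13·1084 + 9
17: 14101 = 17·829 + 8
19: 14101 = 19·742 + 3
23: 14101 = 23·613 + 2
29: 14101 = 29·486 + 7
31: 14101 = 31·454 + 27
37: 14101 = 37·381 + 4
41: 14101 = 41·343 + 38
43: 14101 = 43·327 + 40
47: 14101 = 47·300 + 1
53: 14101 = 53·266 + 3
59: 14101 = 59·239

59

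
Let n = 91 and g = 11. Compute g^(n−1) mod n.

64

11^1 ≡ 11 (mod 91)
11^2 ≡ 11^2 = 121 ≡ 30 (mod 91)
11^4 ≡ 30^2 = 900 ≡ 81 (mod 91)
11^8 ≡ 81^2 = 6561 ≡ 9 (mod 91)
11^16 ≡ 9^2 = 81 ≡ 81 (mod 91)
11^32 ≡ 81^2 = 6561 ≡ 9 (mod 91)
11^64 ≡ 9^2 = 81 ≡ 81 (mod 91)
90 = 64 + 16 + 8 + 2 in binary powers of 2.
So 11^90 ≡ 81 · 81 · 9 · 30 ≡ 64 (mod 91).
Since 64 ≠ 1, base 11 is a Fermat witness: 91 is composite.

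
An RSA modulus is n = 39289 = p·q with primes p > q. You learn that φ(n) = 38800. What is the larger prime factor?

389

φ(n) = (p−1)(q−1) = n − (p+q) + 1, so p + q = 39289 − 38800 + 1 = 490.
p and q are the roots of t² − 490t + 39289 = 0.
Discriminant: 490² − 4·39289 = 240100 − 157156 = 82944; √82944 = 288.
q = (490 − 288)/2 = 101, p = (490 + 288)/2 = 389.
Check: 101 · 389 = 39289.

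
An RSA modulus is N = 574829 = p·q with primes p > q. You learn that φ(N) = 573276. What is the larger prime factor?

φ(n) = (p−1)(q−1) = n − (p+q) + 1, so p + q = 574829 − 573276 + 1 = 1554.
p and q are the roots of t² − 1554t + 574829 = 0.
Discriminant: 1554² − 4·574829 = 2414916 − 2299316 = 115600; √115600 = 340.
q = (1554 − 340)/2 = 607, p = (1554 + 340)/2 = 947.
Check: 607 · 947 = 574829.

947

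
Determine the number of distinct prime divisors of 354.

354 = 2 · 177
177 = 3 · 59
354 = 2 · 3 · 59, which has 3 distinct prime factors.

3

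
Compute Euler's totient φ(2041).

Factor: 2041 = 13 · 157.
φ(2041) = (13−1) · (157−1) = 12 · 156 = 1872.

1872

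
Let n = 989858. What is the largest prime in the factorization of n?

89

989858 = 2 · 494929
494929 = 67 · 7387
7387 = 83 · 89
89 is prime.
So 989858 = 2 · 67 · 83 · 89; the largest prime factor is 89.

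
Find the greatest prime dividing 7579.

7579 = 11 · 689
689 = 13 · 53
53 is prime.
So 7579 = 11 · 13 · 53; the largest prime factor is 53.

53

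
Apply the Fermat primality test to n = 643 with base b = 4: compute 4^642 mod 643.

1

4^1 ≡ 4 (mod 643)
4^2 ≡ 4^2 = 16 ≡ 16 (mod 643)
4^4 ≡ 16^2 = 256 ≡ 256 (mod 643)
4^8 ≡ 256^2 = 65536 ≡ 593 (mod 643)
4^16 ≡ 593^2 = 351649 ≡ 571 (mod 643)
4^32 ≡ 571^2 = 326041 ≡ 40 (mod 643)
4^64 ≡ 40^2 = 1600 ≡ 314 (mod 643)
4^128 ≡ 314^2 = 98596 ≡ 217 (mod 643)
4^256 ≡ 217^2 = 47089 ≡ 150 (mod 643)
4^512 ≡ 150^2 = 22500 ≡ 638 (mod 643)
642 = 512 + 128 + 2 in binary powers of 2.
So 4^642 ≡ 638 · 217 · 16 ≡ 1 (mod 643).
Since the result is 1, base 4 gives no evidence that 643 is composite.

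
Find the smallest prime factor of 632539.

632539 is odd.
Digit sum 28, not divisible by 3.
Ends in 9: not divisible by 5.
7: 632539 = 7·90362 + 5
11: 632539 = 11·57503 + 6
13: 632539 = 13·48656 + 11
17: 632539 = 17·37208 + 3
19: 632539 = 19·33291 + 10
23: 632539 = 23·27501 + 16
29: 632539 = 29·21811 + 20
31: 632539 = 31·20404 + 15
37: 632539 = 37·17095 + 24
41: 632539 = 41·15427 + 32
43: 632539 = 43·14710 + 9
47: 632539 = 47·13458 + 13
53: 632539 = 53·11934 + 37
59: 632539 = 59·10721

59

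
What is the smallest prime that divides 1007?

19

1007 is odd.
Digit sum 8, not divisible by 3.
Ends in 7: not divisible by 5.
7: 1007 = 7·143 + 6
11: 1007 = 11·91 + 6
13: 1007 = 13·77 + 6
17: 1007 = 17·59 + 4
19: 1007 = 19·53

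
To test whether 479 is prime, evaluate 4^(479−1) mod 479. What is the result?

1

4^1 ≡ 4 (mod 479)
4^2 ≡ 4^2 = 16 ≡ 16 (mod 479)
4^4 ≡ 16^2 = 256 ≡ 256 (mod 479)
4^8 ≡ 256^2 = 65536 ≡ 392 (mod 479)
4^16 ≡ 392^2 = 153664 ≡ 384 (mod 479)
4^32 ≡ 384^2 = 147456 ≡ 403 (mod 479)
4^64 ≡ 403^2 = 162409 ≡ 28 (mod 479)
4^128 ≡ 28^2 = 784 ≡ 305 (mod 479)
4^256 ≡ 305^2 = 93025 ≡ 99 (mod 479)
478 = 256 + 128 + 64 + 16 + 8 + 4 + 2 in binary powers of 2.
So 4^478 ≡ 99 · 305 · 28 · 384 · 392 · 256 · 16 ≡ 1 (mod 479).
Since the result is 1, base 4 gives no evidence that 479 is composite.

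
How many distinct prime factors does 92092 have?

92092 = 2^2 · 23023
23023 = 7 · 3289
3289 = 11 · 299
299 = 13 · 23
92092 = 2^2 · 7 · 11 · 13 · 23, which has 5 distinct prime factors.

5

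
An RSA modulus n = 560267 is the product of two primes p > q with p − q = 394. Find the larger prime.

Since p = q + 394, we have 560267 = q(q + 394), so q² + 394q − 560267 = 0.
Discriminant: 394² + 4·560267 = 155236 + 2241068 = 2396304; √2396304 = 1548.
q = (−394 + 1548)/2 = 577, and p = q + 394 = 971.
Check: 577 · 971 = 560267.

971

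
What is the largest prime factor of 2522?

2522 = 2 · 1261
1261 = 13 · 97
97 is prime.
So 2522 = 2 · 13 · 97; the largest prime factor is 97.

97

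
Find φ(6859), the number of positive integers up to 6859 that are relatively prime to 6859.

Factor: 6859 = 19^3.
φ(6859) = 19^2·(19−1) = 6498.

6498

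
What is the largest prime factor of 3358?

3358 = 2 · 1679
1679 = 23 · 73
73 is prime.
So 3358 = 2 · 23 · 73; the largest prime factor is 73.

73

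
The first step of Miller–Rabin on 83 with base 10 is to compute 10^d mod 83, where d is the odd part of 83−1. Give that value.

83 − 1 = 82 = 2^1 · 41, so d = 41.
10^1 ≡ 10 (mod 83)
10^2 ≡ 10^2 = 100 ≡ 17 (mod 83)
10^4 ≡ 17^2 = 289 ≡ 40 (mod 83)
10^8 ≡ 40^2 = 1600 ≡ 23 (mod 83)
10^16 ≡ 23^2 = 529 ≡ 31 (mod 83)
10^32 ≡ 31^2 = 961 ≡ 48 (mod 83)
41 = 32 + 8 + 1 in binary powers of 2.
So 10^41 ≡ 48 · 23 · 10 ≡ 1 (mod 83).
Since 10^d ≡ 1 (mod 83), base 10 does not prove 83 composite.

1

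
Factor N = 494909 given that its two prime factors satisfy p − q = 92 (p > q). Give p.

751

Since p = q + 92, we have 494909 = q(q + 92), so q² + 92q − 494909 = 0.
Discriminant: 92² + 4·494909 = 8464 + 1979636 = 1988100; √1988100 = 1410.
q = (−92 + 1410)/2 = 659, and p = q + 92 = 751.
Check: 659 · 751 = 494909.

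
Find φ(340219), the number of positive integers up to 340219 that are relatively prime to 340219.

Factor: 340219 = 11 · 157 · 197.
φ(340219) = (11−1) · (157−1) · (197−1) = 10 · 156 · 196 = 305760.

305760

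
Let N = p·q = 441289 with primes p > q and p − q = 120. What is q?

607

Since p = q + 120, we have 441289 = q(q + 120), so q² + 120q − 441289 = 0.
Discriminant: 120² + 4·441289 = 14400 + 1765156 = 1779556; √1779556 = 1334.
q = (−120 + 1334)/2 = 607, and p = q + 120 = 727.
Check: 607 · 727 = 441289.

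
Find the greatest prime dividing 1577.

1577 = 19 · 83
83 is prime.
So 1577 = 19 · 83; the largest prime factor is 83.

83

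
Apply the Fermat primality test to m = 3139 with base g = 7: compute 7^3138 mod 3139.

7^1 ≡ 7 (mod 3139)
7^2 ≡ 7^2 = 49 ≡ 49 (mod 3139)
7^4 ≡ 49^2 = 2401 ≡ 2401 (mod 3139)
7^8 ≡ 2401^2 = 5764801 ≡ 1597 (mod 3139)
7^16 ≡ 1597^2 = 2550409 ≡ 1541 (mod 3139)
7^32 ≡ 1541^2 = 2374681 ≡ 1597 (mod 3139)
7^64 ≡ 1597^2 = 2550409 ≡ 1541 (mod 3139)
7^128 ≡ 1541^2 = 2374681 ≡ 1597 (mod 3139)
7^256 ≡ 1597^2 = 2550409 ≡ 1541 (mod 3139)
7^512 ≡ 1541^2 = 2374681 ≡ 1597 (mod 3139)
7^1024 ≡ 1597^2 = 2550409 ≡ 1541 (mod 3139)
7^2048 ≡ 1541^2 = 2374681 ≡ 1597 (mod 3139)
3138 = 2048 + 1024 + 64 + 2 in binary powers of 2.
So 7^3138 ≡ 1597 · 1541 · 1541 · 49 ≡ 173 (mod 3139).
Since 173 ≠ 1, base 7 is a Fermat witness: 3139 is composite.

173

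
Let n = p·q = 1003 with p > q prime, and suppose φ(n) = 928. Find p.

59

φ(n) = (p−1)(q−1) = n − (p+q) + 1, so p + q = 1003 − 928 + 1 = 76.
p and q are the roots of t² − 76t + 1003 = 0.
Discriminant: 76² − 4·1003 = 5776 − 4012 = 1764; √1764 = 42.
q = (76 − 42)/2 = 17, p = (76 + 42)/2 = 59.
Check: 17 · 59 = 1003.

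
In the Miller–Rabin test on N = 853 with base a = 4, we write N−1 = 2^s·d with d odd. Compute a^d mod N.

853 − 1 = 852 = 2^2 · 213, so d = 213.
4^1 ≡ 4 (mod 853)
4^2 ≡ 4^2 = 16 ≡ 16 (mod 853)
4^4 ≡ 16^2 = 256 ≡ 256 (mod 853)
4^8 ≡ 256^2 = 65536 ≡ 708 (mod 853)
4^16 ≡ 708^2 = 501264 ≡ 553 (mod 853)
4^32 ≡ 553^2 = 305809 ≡ 435 (mod 853)
4^64 ≡ 435^2 = 189225 ≡ 712 (mod 853)
4^128 ≡ 712^2 = 506944 ≡ 262 (mod 853)
213 = 128 + 64 + 16 + 4 + 1 in binary powers of 2.
So 4^213 ≡ 262 · 712 · 553 · 256 · 4 ≡ 852 (mod 853).
Since 4^d ≡ 852 (mod 853), base 4 does not prove 853 composite.

852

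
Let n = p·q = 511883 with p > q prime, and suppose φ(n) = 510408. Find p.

φ(n) = (p−1)(q−1) = n − (p+q) + 1, so p + q = 511883 − 510408 + 1 = 1476.
p and q are the roots of t² − 1476t + 511883 = 0.
Discriminant: 1476² − 4·511883 = 2178576 − 2047532 = 131044; √131044 = 362.
q = (1476 − 362)/2 = 557, p = (1476 + 362)/2 = 919.
Check: 557 · 919 = 511883.

919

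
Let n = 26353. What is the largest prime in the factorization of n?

73

26353 = 19 · 1387
1387 = 19 · 73
73 is prime.
So 26353 = 19^2 · 73; the largest prime factor is 73.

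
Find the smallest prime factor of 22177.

67

22177 is odd.
Digit sum 19, not divisible by 3.
Ends in 7: not divisible by 5.
7: 22177 = 7·3168 + 1
11: 22177 = 11·2016 + 1
13: 22177 = 13·1705 + 12
17: 22177 = 17·1304 + 9
19: 22177 = 19·1167 + 4
23: 22177 = 23·964 + 5
29: 22177 = 29·764 + 21
31: 22177 = 31·715 + 12
37: 22177 = 37·599 + 14
41: 22177 = 41·540 + 37
43: 22177 = 43·515 + 32
47: 22177 = 47·471 + 40
53: 22177 = 53·418 + 23
59: 22177 = 59·375 + 52
61: 22177 = 61·363 + 34
67: 22177 = 67·331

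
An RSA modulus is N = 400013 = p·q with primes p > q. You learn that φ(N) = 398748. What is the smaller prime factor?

φ(n) = (p−1)(q−1) = n − (p+q) + 1, so p + q = 400013 − 398748 + 1 = 1266.
p and q are the roots of t² − 1266t + 400013 = 0.
Discriminant: 1266² − 4·400013 = 1602756 − 1600052 = 2704; √2704 = 52.
q = (1266 − 52)/2 = 607, p = (1266 + 52)/2 = 659.
Check: 607 · 659 = 400013.

607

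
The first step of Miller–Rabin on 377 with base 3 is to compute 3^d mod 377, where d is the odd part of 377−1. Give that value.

377 − 1 = 376 = 2^3 · 47, so d = 47.
3^1 ≡ 3 (mod 377)
3^2 ≡ 3^2 = 9 ≡ 9 (mod 377)
3^4 ≡ 9^2 = 81 ≡ 81 (mod 377)
3^8 ≡ 81^2 = 6561 ≡ 152 (mod 377)
3^16 ≡ 152^2 = 23104 ≡ 107 (mod 377)
3^32 ≡ 107^2 = 11449 ≡ 139 (mod 377)
47 = 32 + 8 + 4 + 2 + 1 in binary powers of 2.
So 3^47 ≡ 139 · 152 · 81 · 9 · 3 ≡ 308 (mod 377).
Squaring chain: 308 → 237 → 373; never reaches −1, so base 3 is a Miller–Rabin witness that 377 is composite.

308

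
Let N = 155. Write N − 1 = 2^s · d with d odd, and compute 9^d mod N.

155 − 1 = 154 = 2^1 · 77, so d = 77.
9^1 ≡ 9 (mod 155)
9^2 ≡ 9^2 = 81 ≡ 81 (mod 155)
9^4 ≡ 81^2 = 6561 ≡ 51 (mod 155)
9^8 ≡ 51^2 = 2601 ≡ 121 (mod 155)
9^16 ≡ 121^2 = 14641 ≡ 71 (mod 155)
9^32 ≡ 71^2 = 5041 ≡ 81 (mod 155)
9^64 ≡ 81^2 = 6561 ≡ 51 (mod 155)
77 = 64 + 8 + 4 + 1 in binary powers of 2.
So 9^77 ≡ 51 · 121 · 51 · 9 ≡ 19 (mod 155).
Squaring chain: 19; never reaches −1, so base 9 is a Miller–Rabin witness that 155 is composite.

19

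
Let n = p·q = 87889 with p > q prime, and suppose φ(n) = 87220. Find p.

491

φ(n) = (p−1)(q−1) = n − (p+q) + 1, so p + q = 87889 − 87220 + 1 = 670.
p and q are the roots of t² − 670t + 87889 = 0.
Discriminant: 670² − 4·87889 = 448900 − 351556 = 97344; √97344 = 312.
q = (670 − 312)/2 = 179, p = (670 + 312)/2 = 491.
Check: 179 · 491 = 87889.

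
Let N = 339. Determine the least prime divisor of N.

339 is odd.
Digit sum 15, divisible by 3.

3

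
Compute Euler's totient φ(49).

42

Factor: 49 = 7^2.
φ(49) = 7^1·(7−1) = 42.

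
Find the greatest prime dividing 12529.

12529 = 11 · 1139
1139 = 17 · 67
67 is prime.
So 12529 = 11 · 17 · 67; the largest prime factor is 67.

67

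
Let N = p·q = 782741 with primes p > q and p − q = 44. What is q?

863

Since p = q + 44, we have 782741 = q(q + 44), so q² + 44q − 782741 = 0.
Discriminant: 44² + 4·782741 = 1936 + 3130964 = 3132900; √3132900 = 1770.
q = (−44 + 1770)/2 = 863, and p = q + 44 = 907.
Check: 863 · 907 = 782741.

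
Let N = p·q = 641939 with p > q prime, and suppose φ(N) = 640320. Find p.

929

φ(n) = (p−1)(q−1) = n − (p+q) + 1, so p + q = 641939 − 640320 + 1 = 1620.
p and q are the roots of t² − 1620t + 641939 = 0.
Discriminant: 1620² − 4·641939 = 2624400 − 2567756 = 56644; √56644 = 238.
q = (1620 − 238)/2 = 691, p = (1620 + 238)/2 = 929.
Check: 691 · 929 = 641939.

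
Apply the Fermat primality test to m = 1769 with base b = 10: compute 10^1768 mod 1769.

10^1 ≡ 10 (mod 1769)
10^2 ≡ 10^2 = 100 ≡ 100 (mod 1769)
10^4 ≡ 100^2 = 10000 ≡ 1155 (mod 1769)
10^8 ≡ 1155^2 = 1334025 ≡ 199 (mod 1769)
10^16 ≡ 199^2 = 39601 ≡ 683 (mod 1769)
10^32 ≡ 683^2 = 466489 ≡ 1242 (mod 1769)
10^64 ≡ 1242^2 = 1542564 ≡ 1765 (mod 1769)
10^128 ≡ 1765^2 = 3115225 ≡ 16 (mod 1769)
10^256 ≡ 16^2 = 256 ≡ 256 (mod 1769)
10^512 ≡ 256^2 = 65536 ≡ 83 (mod 1769)
10^1024 ≡ 83^2 = 6889 ≡ 1582 (mod 1769)
1768 = 1024 + 512 + 128 + 64 + 32 + 8 in binary powers of 2.
So 10^1768 ≡ 1582 · 83 · 16 · 1765 · 1242 · 199 ≡ 1184 (mod 1769).
Since 1184 ≠ 1, base 10 is a Fermat witness: 1769 is composite.

1184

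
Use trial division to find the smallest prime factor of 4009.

4009 is odd.
Digit sum 13, not divisible by 3.
Ends in 9: not divisible by 5.
7: 4009 = 7·572 + 5
11: 4009 = 11·364 + 5
13: 4009 = 13·308 + 5
17: 4009 = 17·235 + 14
19: 4009 = 19·211

19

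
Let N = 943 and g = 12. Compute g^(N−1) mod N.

430

12^1 ≡ 12 (mod 943)
12^2 ≡ 12^2 = 144 ≡ 144 (mod 943)
12^4 ≡ 144^2 = 20736 ≡ 933 (mod 943)
12^8 ≡ 933^2 = 870489 ≡ 100 (mod 943)
12^16 ≡ 100^2 = 10000 ≡ 570 (mod 943)
12^32 ≡ 570^2 = 324900 ≡ 508 (mod 943)
12^64 ≡ 508^2 = 258064 ≡ 625 (mod 943)
12^128 ≡ 625^2 = 390625 ≡ 223 (mod 943)
12^256 ≡ 223^2 = 49729 ≡ 693 (mod 943)
12^512 ≡ 693^2 = 480249 ≡ 262 (mod 943)
942 = 512 + 256 + 128 + 32 + 8 + 4 + 2 in binary powers of 2.
So 12^942 ≡ 262 · 693 · 223 · 508 · 100 · 933 · 144 ≡ 430 (mod 943).
Since 430 ≠ 1, base 12 is a Fermat witness: 943 is composite.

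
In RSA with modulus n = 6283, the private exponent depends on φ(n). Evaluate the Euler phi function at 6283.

Factor: 6283 = 61 · 103.
φ(6283) = (61−1) · (103−1) = 60 · 102 = 6120.

6120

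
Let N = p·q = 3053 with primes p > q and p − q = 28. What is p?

Since p = q + 28, we have 3053 = q(q + 28), so q² + 28q − 3053 = 0.
Discriminant: 28² + 4·3053 = 784 + 12212 = 12996; √12996 = 114.
q = (−28 + 114)/2 = 43, and p = q + 28 = 71.
Check: 43 · 71 = 3053.

71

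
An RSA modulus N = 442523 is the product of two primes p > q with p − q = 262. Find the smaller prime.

Since p = q + 262, we have 442523 = q(q + 262), so q² + 262q − 442523 = 0.
Discriminant: 262² + 4·442523 = 68644 + 1770092 = 1838736; √1838736 = 1356.
q = (−262 + 1356)/2 = 547, and p = q + 262 = 809.
Check: 547 · 809 = 442523.

547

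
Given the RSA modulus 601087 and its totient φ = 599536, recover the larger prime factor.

φ(n) = (p−1)(q−1) = n − (p+q) + 1, so p + q = 601087 − 599536 + 1 = 1552.
p and q are the roots of t² − 1552t + 601087 = 0.
Discriminant: 1552² − 4·601087 = 2408704 − 2404348 = 4356; √4356 = 66.
q = (1552 − 66)/2 = 743, p = (1552 + 66)/2 = 809.
Check: 743 · 809 = 601087.

809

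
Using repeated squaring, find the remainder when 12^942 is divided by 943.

430

12^1 ≡ 12 (mod 943)
12^2 ≡ 12^2 = 144 ≡ 144 (mod 943)
12^4 ≡ 144^2 = 20736 ≡ 933 (mod 943)
12^8 ≡ 933^2 = 870489 ≡ 100 (mod 943)
12^16 ≡ 100^2 = 10000 ≡ 570 (mod 943)
12^32 ≡ 570^2 = 324900 ≡ 508 (mod 943)
12^64 ≡ 508^2 = 258064 ≡ 625 (mod 943)
12^128 ≡ 625^2 = 390625 ≡ 223 (mod 943)
12^256 ≡ 223^2 = 49729 ≡ 693 (mod 943)
12^512 ≡ 693^2 = 480249 ≡ 262 (mod 943)
942 = 512 + 256 + 128 + 32 + 8 + 4 + 2 in binary powers of 2.
So 12^942 ≡ 262 · 693 · 223 · 508 · 100 · 933 · 144 ≡ 430 (mod 943).
Since 430 ≠ 1, base 12 is a Fermat witness: 943 is composite.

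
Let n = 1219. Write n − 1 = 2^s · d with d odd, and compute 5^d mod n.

1146

1219 − 1 = 1218 = 2^1 · 609, so d = 609.
5^1 ≡ 5 (mod 1219)
5^2 ≡ 5^2 = 25 ≡ 25 (mod 1219)
5^4 ≡ 25^2 = 625 ≡ 625 (mod 1219)
5^8 ≡ 625^2 = 390625 ≡ 545 (mod 1219)
5^16 ≡ 545^2 = 297025 ≡ 808 (mod 1219)
5^32 ≡ 808^2 = 652864 ≡ 699 (mod 1219)
5^64 ≡ 699^2 = 488601 ≡ 1001 (mod 1219)
5^128 ≡ 1001^2 = 1002001 ≡ 1202 (mod 1219)
5^256 ≡ 1202^2 = 1444804 ≡ 289 (mod 1219)
5^512 ≡ 289^2 = 83521 ≡ 629 (mod 1219)
609 = 512 + 64 + 32 + 1 in binary powers of 2.
So 5^609 ≡ 629 · 1001 · 699 · 5 ≡ 1146 (mod 1219).
Squaring chain: 1146; never reaches −1, so base 5 is a Miller–Rabin witness that 1219 is composite.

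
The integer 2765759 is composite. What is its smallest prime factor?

2765759 is odd.
Digit sum 41, not divisible by 3.
Ends in 9: not divisible by 5.
7: 2765759 = 7·395108 + 3
11: 2765759 = 11·251432 + 7
13: 2765759 = 13·212750 + 9
17: 2765759 = 17·162691 + 12
19: 2765759 = 19·145566 + 5
23: 2765759 = 23·120250 + 9
29: 2765759 = 29·95371

29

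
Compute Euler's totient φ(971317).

939600

Factor: 971317 = 59 · 101 · 163.
φ(971317) = (59−1) · (101−1) · (163−1) = 58 · 100 · 162 = 939600.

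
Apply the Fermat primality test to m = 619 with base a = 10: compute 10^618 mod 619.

1

10^1 ≡ 10 (mod 619)
10^2 ≡ 10^2 = 100 ≡ 100 (mod 619)
10^4 ≡ 100^2 = 10000 ≡ 96 (mod 619)
10^8 ≡ 96^2 = 9216 ≡ 550 (mod 619)
10^16 ≡ 550^2 = 302500 ≡ 428 (mod 619)
10^32 ≡ 428^2 = 183184 ≡ 579 (mod 619)
10^64 ≡ 579^2 = 335241 ≡ 362 (mod 619)
10^128 ≡ 362^2 = 131044 ≡ 435 (mod 619)
10^256 ≡ 435^2 = 189225 ≡ 430 (mod 619)
10^512 ≡ 430^2 = 184900 ≡ 438 (mod 619)
618 = 512 + 64 + 32 + 8 + 2 in binary powers of 2.
So 10^618 ≡ 438 · 362 · 579 · 550 · 100 ≡ 1 (mod 619).
Since the result is 1, base 10 gives no evidence that 619 is composite.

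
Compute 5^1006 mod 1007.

5^1 ≡ 5 (mod 1007)
5^2 ≡ 5^2 = 25 ≡ 25 (mod 1007)
5^4 ≡ 25^2 = 625 ≡ 625 (mod 1007)
5^8 ≡ 625^2 = 390625 ≡ 916 (mod 1007)
5^16 ≡ 916^2 = 839056 ≡ 225 (mod 1007)
5^32 ≡ 225^2 = 50625 ≡ 275 (mod 1007)
5^64 ≡ 275^2 = 75625 ≡ 100 (mod 1007)
5^128 ≡ 100^2 = 10000 ≡ 937 (mod 1007)
5^256 ≡ 937^2 = 877969 ≡ 872 (mod 1007)
5^512 ≡ 872^2 = 760384 ≡ 99 (mod 1007)
1006 = 512 + 256 + 128 + 64 + 32 + 8 + 4 + 2 in binary powers of 2.
So 5^1006 ≡ 99 · 872 · 937 · 100 · 275 · 916 · 625 · 25 ≡ 643 (mod 1007).
Since 643 ≠ 1, base 5 is a Fermat witness: 1007 is composite.

643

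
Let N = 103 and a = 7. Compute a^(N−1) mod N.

1

7^1 ≡ 7 (mod 103)
7^2 ≡ 7^2 = 49 ≡ 49 (mod 103)
7^4 ≡ 49^2 = 2401 ≡ 32 (mod 103)
7^8 ≡ 32^2 = 1024 ≡ 97 (mod 103)
7^16 ≡ 97^2 = 9409 ≡ 36 (mod 103)
7^32 ≡ 36^2 = 1296 ≡ 60 (mod 103)
7^64 ≡ 60^2 = 3600 ≡ 98 (mod 103)
102 = 64 + 32 + 4 + 2 in binary powers of 2.
So 7^102 ≡ 98 · 60 · 32 · 49 ≡ 1 (mod 103).
Since the result is 1, base 7 gives no evidence that 103 is composite.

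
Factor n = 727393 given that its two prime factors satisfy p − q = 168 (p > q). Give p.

941

Since p = q + 168, we have 727393 = q(q + 168), so q² + 168q − 727393 = 0.
Discriminant: 168² + 4·727393 = 28224 + 2909572 = 2937796; √2937796 = 1714.
q = (−168 + 1714)/2 = 773, and p = q + 168 = 941.
Check: 773 · 941 = 727393.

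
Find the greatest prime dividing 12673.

12673 = 19 · 667
667 = 23 · 29
29 is prime.
So 12673 = 19 · 23 · 29; the largest prime factor is 29.

29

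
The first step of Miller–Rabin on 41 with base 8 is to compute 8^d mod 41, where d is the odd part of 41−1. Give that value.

41 − 1 = 40 = 2^3 · 5, so d = 5.
8^1 ≡ 8 (mod 41)
8^2 ≡ 8^2 = 64 ≡ 23 (mod 41)
8^4 ≡ 23^2 = 529 ≡ 37 (mod 41)
5 = 4 + 1 in binary powers of 2.
So 8^5 ≡ 37 · 8 ≡ 9 (mod 41).
Squaring chain: 9 → 40 → 1; reaches −1, so base 8 does not prove 41 composite.

9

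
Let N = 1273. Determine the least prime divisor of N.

1273 is odd.
Digit sum 13, not divisible by 3.
Ends in 3: not divisible by 5.
7: 1273 = 7·181 + 6
11: 1273 = 11·115 + 8
13: 1273 = 13·97 + 12
17: 1273 = 17·74 + 15
19: 1273 = 19·67

19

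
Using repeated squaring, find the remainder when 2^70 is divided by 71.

1

2^1 ≡ 2 (mod 71)
2^2 ≡ 2^2 = 4 ≡ 4 (mod 71)
2^4 ≡ 4^2 = 16 ≡ 16 (mod 71)
2^8 ≡ 16^2 = 256 ≡ 43 (mod 71)
2^16 ≡ 43^2 = 1849 ≡ 3 (mod 71)
2^32 ≡ 3^2 = 9 ≡ 9 (mod 71)
2^64 ≡ 9^2 = 81 ≡ 10 (mod 71)
70 = 64 + 4 + 2 in binary powers of 2.
So 2^70 ≡ 10 · 16 · 4 ≡ 1 (mod 71).
Since the result is 1, base 2 gives no evidence that 71 is composite.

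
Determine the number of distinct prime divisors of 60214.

60214 = 2 · 30107
30107 = 7 · 4301
4301 = 11 · 391
391 = 17 · 23
60214 = 2 · 7 · 11 · 17 · 23, which has 5 distinct prime factors.

5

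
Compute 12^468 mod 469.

330

12^1 ≡ 12 (mod 469)
12^2 ≡ 12^2 = 144 ≡ 144 (mod 469)
12^4 ≡ 144^2 = 20736 ≡ 100 (mod 469)
12^8 ≡ 100^2 = 10000 ≡ 151 (mod 469)
12^16 ≡ 151^2 = 22801 ≡ 289 (mod 469)
12^32 ≡ 289^2 = 83521 ≡ 39 (mod 469)
12^64 ≡ 39^2 = 1521 ≡ 114 (mod 469)
12^128 ≡ 114^2 = 12996 ≡ 333 (mod 469)
12^256 ≡ 333^2 = 110889 ≡ 205 (mod 469)
468 = 256 + 128 + 64 + 16 + 4 in binary powers of 2.
So 12^468 ≡ 205 · 333 · 114 · 289 · 100 ≡ 330 (mod 469).
Since 330 ≠ 1, base 12 is a Fermat witness: 469 is composite.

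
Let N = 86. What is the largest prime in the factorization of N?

86 = 2 · 43
43 is prime.
So 86 = 2 · 43; the largest prime factor is 43.

43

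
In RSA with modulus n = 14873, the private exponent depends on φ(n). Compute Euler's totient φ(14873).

14628

Factor: 14873 = 107 · 139.
φ(14873) = (107−1) · (139−1) = 106 · 138 = 14628.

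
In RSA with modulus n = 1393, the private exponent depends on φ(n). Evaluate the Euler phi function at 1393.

1188

Factor: 1393 = 7 · 199.
φ(1393) = (7−1) · (199−1) = 6 · 198 = 1188.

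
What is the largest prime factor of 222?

37

222 = 2 · 111
111 = 3 · 37
37 is prime.
So 222 = 2 · 3 · 37; the largest prime factor is 37.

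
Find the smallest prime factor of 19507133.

73

19507133 is odd.
Digit sum 29, not divisible by 3.
Ends in 3: not divisible by 5.
7: 19507133 = 7·2786733 + 2
11: 19507133 = 11·1773375 + 8
13: 19507133 = 13·1500548 + 9
17: 19507133 = 17·1147478 + 7
19: 19507133 = 19·1026691 + 4
23: 19507133 = 23·848136 + 5
29: 19507133 = 29·672659 + 22
31: 19507133 = 31·629262 + 11
37: 19507133 = 37·527219 + 30
41: 19507133 = 41·475783 + 30
43: 19507133 = 43·453654 + 11
47: 19507133 = 47·415045 + 18
53: 19507133 = 53·368059 + 6
59: 19507133 = 59·330629 + 22
61: 19507133 = 61·319789 + 4
67: 19507133 = 67·291151 + 16
71: 19507133 = 71·274748 + 25
73: 19507133 = 73·267221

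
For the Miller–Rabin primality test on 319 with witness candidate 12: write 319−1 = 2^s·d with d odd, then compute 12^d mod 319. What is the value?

133

319 − 1 = 318 = 2^1 · 159, so d = 159.
12^1 ≡ 12 (mod 319)
12^2 ≡ 12^2 = 144 ≡ 144 (mod 319)
12^4 ≡ 144^2 = 20736 ≡ 1 (mod 319)
12^8 ≡ 1^2 = 1 ≡ 1 (mod 319)
12^16 ≡ 1^2 = 1 ≡ 1 (mod 319)
12^32 ≡ 1^2 = 1 ≡ 1 (mod 319)
12^64 ≡ 1^2 = 1 ≡ 1 (mod 319)
12^128 ≡ 1^2 = 1 ≡ 1 (mod 319)
159 = 128 + 16 + 8 + 4 + 2 + 1 in binary powers of 2.
So 12^159 ≡ 1 · 1 · 1 · 1 · 144 · 12 ≡ 133 (mod 319).
Squaring chain: 133; never reaches −1, so base 12 is a Miller–Rabin witness that 319 is composite.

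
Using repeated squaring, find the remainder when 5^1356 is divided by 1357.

5^1 ≡ 5 (mod 1357)
5^2 ≡ 5^2 = 25 ≡ 25 (mod 1357)
5^4 ≡ 25^2 = 625 ≡ 625 (mod 1357)
5^8 ≡ 625^2 = 390625 ≡ 1166 (mod 1357)
5^16 ≡ 1166^2 = 1359556 ≡ 1199 (mod 1357)
5^32 ≡ 1199^2 = 1437601 ≡ 538 (mod 1357)
5^64 ≡ 538^2 = 289444 ≡ 403 (mod 1357)
5^128 ≡ 403^2 = 162409 ≡ 926 (mod 1357)
5^256 ≡ 926^2 = 857476 ≡ 1209 (mod 1357)
5^512 ≡ 1209^2 = 1461681 ≡ 192 (mod 1357)
5^1024 ≡ 192^2 = 36864 ≡ 225 (mod 1357)
1356 = 1024 + 256 + 64 + 8 + 4 in binary powers of 2.
So 5^1356 ≡ 225 · 1209 · 403 · 1166 · 625 ≡ 105 (mod 1357).
Since 105 ≠ 1, base 5 is a Fermat witness: 1357 is composite.

105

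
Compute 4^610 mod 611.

4^1 ≡ 4 (mod 611)
4^2 ≡ 4^2 = 16 ≡ 16 (mod 611)
4^4 ≡ 16^2 = 256 ≡ 256 (mod 611)
4^8 ≡ 256^2 = 65536 ≡ 159 (mod 611)
4^16 ≡ 159^2 = 25281 ≡ 230 (mod 611)
4^32 ≡ 230^2 = 52900 ≡ 354 (mod 611)
4^64 ≡ 354^2 = 125316 ≡ 61 (mod 611)
4^128 ≡ 61^2 = 3721 ≡ 55 (mod 611)
4^256 ≡ 55^2 = 3025 ≡ 581 (mod 611)
4^512 ≡ 581^2 = 337561 ≡ 289 (mod 611)
610 = 512 + 64 + 32 + 2 in binary powers of 2.
So 4^610 ≡ 289 · 61 · 354 · 16 ≡ 425 (mod 611).
Since 425 ≠ 1, base 4 is a Fermat witness: 611 is composite.

425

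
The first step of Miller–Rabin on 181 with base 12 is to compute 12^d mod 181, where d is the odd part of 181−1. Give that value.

180

181 − 1 = 180 = 2^2 · 45, so d = 45.
12^1 ≡ 12 (mod 181)
12^2 ≡ 12^2 = 144 ≡ 144 (mod 181)
12^4 ≡ 144^2 = 20736 ≡ 102 (mod 181)
12^8 ≡ 102^2 = 10404 ≡ 87 (mod 181)
12^16 ≡ 87^2 = 7569 ≡ 148 (mod 181)
12^32 ≡ 148^2 = 21904 ≡ 3 (mod 181)
45 = 32 + 8 + 4 + 1 in binary powers of 2.
So 12^45 ≡ 3 · 87 · 102 · 12 ≡ 180 (mod 181).
Since 12^d ≡ 180 (mod 181), base 12 does not prove 181 composite.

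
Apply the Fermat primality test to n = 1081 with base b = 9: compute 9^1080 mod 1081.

9^1 ≡ 9 (mod 1081)
9^2 ≡ 9^2 = 81 ≡ 81 (mod 1081)
9^4 ≡ 81^2 = 6561 ≡ 75 (mod 1081)
9^8 ≡ 75^2 = 5625 ≡ 220 (mod 1081)
9^16 ≡ 220^2 = 48400 ≡ 836 (mod 1081)
9^32 ≡ 836^2 = 698896 ≡ 570 (mod 1081)
9^64 ≡ 570^2 = 324900 ≡ 600 (mod 1081)
9^128 ≡ 600^2 = 360000 ≡ 27 (mod 1081)
9^256 ≡ 27^2 = 729 ≡ 729 (mod 1081)
9^512 ≡ 729^2 = 531441 ≡ 670 (mod 1081)
9^1024 ≡ 670^2 = 448900 ≡ 285 (mod 1081)
1080 = 1024 + 32 + 16 + 8 in binary powers of 2.
So 9^1080 ≡ 285 · 570 · 836 · 220 ≡ 679 (mod 1081).
Since 679 ≠ 1, base 9 is a Fermat witness: 1081 is composite.

679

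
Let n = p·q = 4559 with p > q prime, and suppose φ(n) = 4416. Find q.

φ(n) = (p−1)(q−1) = n − (p+q) + 1, so p + q = 4559 − 4416 + 1 = 144.
p and q are the roots of t² − 144t + 4559 = 0.
Discriminant: 144² − 4·4559 = 20736 − 18236 = 2500; √2500 = 50.
q = (144 − 50)/2 = 47, p = (144 + 50)/2 = 97.
Check: 47 · 97 = 4559.

47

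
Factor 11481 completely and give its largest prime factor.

11481 = 3 · 3827
3827 = 43 · 89
89 is prime.
So 11481 = 3 · 43 · 89; the largest prime factor is 89.

89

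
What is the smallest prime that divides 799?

17

799 is odd.
Digit sum 25, not divisible by 3.
Ends in 9: not divisible by 5.
7: 799 = 7·114 + 1
11: 799 = 11·72 + 7
13: 799 = 13·61 + 6
17: 799 = 17·47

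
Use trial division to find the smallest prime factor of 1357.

1357 is odd.
Digit sum 16, not divisible by 3.
Ends in 7: not divisible by 5.
7: 1357 = 7·193 + 6
11: 1357 = 11·123 + 4
13: 1357 = 13·104 + 5
17: 1357 = 17·79 + 14
19: 1357 = 19·71 + 8
23: 1357 = 23·59

23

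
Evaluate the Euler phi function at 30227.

29880

Factor: 30227 = 167 · 181.
φ(30227) = (167−1) · (181−1) = 166 · 180 = 29880.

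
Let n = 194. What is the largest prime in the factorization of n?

97

194 = 2 · 97
97 is prime.
So 194 = 2 · 97; the largest prime factor is 97.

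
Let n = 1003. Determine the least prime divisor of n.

17

1003 is odd.
Digit sum 4, not divisible by 3.
Ends in 3: not divisible by 5.
7: 1003 = 7·143 + 2
11: 1003 = 11·91 + 2
13: 1003 = 13·77 + 2
17: 1003 = 17·59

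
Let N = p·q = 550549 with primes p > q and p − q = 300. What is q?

Since p = q + 300, we have 550549 = q(q + 300), so q² + 300q − 550549 = 0.
Discriminant: 300² + 4·550549 = 90000 + 2202196 = 2292196; √2292196 = 1514.
q = (−300 + 1514)/2 = 607, and p = q + 300 = 907.
Check: 607 · 907 = 550549.

607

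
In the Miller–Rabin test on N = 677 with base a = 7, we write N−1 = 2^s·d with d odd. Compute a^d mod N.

677 − 1 = 676 = 2^2 · 169, so d = 169.
7^1 ≡ 7 (mod 677)
7^2 ≡ 7^2 = 49 ≡ 49 (mod 677)
7^4 ≡ 49^2 = 2401 ≡ 370 (mod 677)
7^8 ≡ 370^2 = 136900 ≡ 146 (mod 677)
7^16 ≡ 146^2 = 21316 ≡ 329 (mod 677)
7^32 ≡ 329^2 = 108241 ≡ 598 (mod 677)
7^64 ≡ 598^2 = 357604 ≡ 148 (mod 677)
7^128 ≡ 148^2 = 21904 ≡ 240 (mod 677)
169 = 128 + 32 + 8 + 1 in binary powers of 2.
So 7^169 ≡ 240 · 598 · 146 · 7 ≡ 651 (mod 677).
Squaring chain: 651 → 676; reaches −1, so base 7 does not prove 677 composite.

651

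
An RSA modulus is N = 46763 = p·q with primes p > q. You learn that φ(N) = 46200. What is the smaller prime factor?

101

φ(n) = (p−1)(q−1) = n − (p+q) + 1, so p + q = 46763 − 46200 + 1 = 564.
p and q are the roots of t² − 564t + 46763 = 0.
Discriminant: 564² − 4·46763 = 318096 − 187052 = 131044; √131044 = 362.
q = (564 − 362)/2 = 101, p = (564 + 362)/2 = 463.
Check: 101 · 463 = 46763.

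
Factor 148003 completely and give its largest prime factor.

148003 = 47 · 3149
3149 = 47 · 67
67 is prime.
So 148003 = 47^2 · 67; the largest prime factor is 67.

67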